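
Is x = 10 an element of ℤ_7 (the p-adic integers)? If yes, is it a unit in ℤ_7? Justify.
x ∈ ℤ_7^× (unit); v_7(x) = 0

ℤ_7 = {x ∈ ℚ_7 : v_7(x) ≥ 0} and ℤ_7^× = {x ∈ ℤ_7 : v_7(x) = 0}. Here v_7(10) = v_7(num) − v_7(den) = 0; compare against these criteria.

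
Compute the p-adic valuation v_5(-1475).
v_5(-1475) = 2

v_5(n) is the largest exponent k such that 5^k divides n. Factor out: -1475 = -5^2 · 59. (Sign doesn't affect v_p.) So v_5(-1475) = 2.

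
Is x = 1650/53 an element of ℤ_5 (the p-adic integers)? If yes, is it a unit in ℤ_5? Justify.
x ∈ ℤ_5 but not a unit; v_5(x) = 2 > 0

ℤ_5 = {x ∈ ℚ_5 : v_5(x) ≥ 0} and ℤ_5^× = {x ∈ ℤ_5 : v_5(x) = 0}. Here v_5(1650/53) = v_5(num) − v_5(den) = 2; compare against these criteria.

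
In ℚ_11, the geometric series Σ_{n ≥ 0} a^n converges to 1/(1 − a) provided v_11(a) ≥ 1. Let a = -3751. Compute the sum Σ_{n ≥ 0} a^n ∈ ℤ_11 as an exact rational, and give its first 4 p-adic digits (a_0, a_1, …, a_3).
Σ a^n = 1/(1 − a) = 1/3752;  first 4 digits = (1, 0, 2, 8)

v_11(a) = 2 ≥ 1, so the series converges in ℤ_11 to 1/(1 − a) = 1/(1 − (-3751)) = 1/3752. Expand this rational in ℤ_11: compute digits iteratively via d_i = x_i mod 11, x_{i+1} = (x_i − d_i)/11. The first 4 digits are (1, 0, 2, 8).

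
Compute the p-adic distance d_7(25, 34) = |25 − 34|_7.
d_7(25, 34) = 1

Step 1 — x − y = 25 − 34 = -9. Step 2 — v_7(-9) = 0 (factor: -9 = −(7^0 · 9); the sign does not affect v_p). Step 3 — |x − y|_7 = 7^{0} = 1.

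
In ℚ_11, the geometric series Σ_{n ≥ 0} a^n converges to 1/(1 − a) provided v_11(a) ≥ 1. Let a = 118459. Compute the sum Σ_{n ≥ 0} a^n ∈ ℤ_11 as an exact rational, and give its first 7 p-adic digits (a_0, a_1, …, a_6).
Σ a^n = 1/(1 − a) = -1/118458;  first 7 digits = (1, 0, 0, 1, 8, 0, 1)

v_11(a) = 3 ≥ 1, so the series converges in ℤ_11 to 1/(1 − a) = 1/(1 − 118459) = -1/118458. Expand this rational in ℤ_11: compute digits iteratively via d_i = x_i mod 11, x_{i+1} = (x_i − d_i)/11. The first 7 digits are (1, 0, 0, 1, 8, 0, 1).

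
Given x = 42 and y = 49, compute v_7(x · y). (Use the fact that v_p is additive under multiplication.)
v_7(2058) = 3

v_p(x) = 1 (factor: 42 = 7^1 · 6); v_p(y) = 2 (factor: 49 = 7^2 · 1). Additivity: v_p(xy) = v_p(x) + v_p(y) = 1 + 2 = 3. (Direct check: xy = 2058 = 7^3 · (6).)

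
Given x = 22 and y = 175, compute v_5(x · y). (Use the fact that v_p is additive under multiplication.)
v_5(3850) = 2

v_p(x) = 0 (factor: 22 = 5^0 · 22); v_p(y) = 2 (factor: 175 = 5^2 · 7). Additivity: v_p(xy) = v_p(x) + v_p(y) = 0 + 2 = 2. (Direct check: xy = 3850 = 5^2 · (154).)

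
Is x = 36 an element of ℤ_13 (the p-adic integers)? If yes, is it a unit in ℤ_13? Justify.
x ∈ ℤ_13^× (unit); v_13(x) = 0

ℤ_13 = {x ∈ ℚ_13 : v_13(x) ≥ 0} and ℤ_13^× = {x ∈ ℤ_13 : v_13(x) = 0}. Here v_13(36) = v_13(num) − v_13(den) = 0; compare against these criteria.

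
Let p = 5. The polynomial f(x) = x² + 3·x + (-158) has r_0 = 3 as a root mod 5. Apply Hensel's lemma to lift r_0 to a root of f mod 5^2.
r_1 = 13 (mod 25)

Hensel: r_{i+1} = r_i − f(r_i)·(f′(r_i))^{-1} mod 5^{i+2}, f′(x) = 2x + 3. Iterate:
  r_0 = 3 (mod 5)
  r_1 = 13 (mod 25)
Final: r = 13 satisfies f(r) ≡ 0 mod 5^2.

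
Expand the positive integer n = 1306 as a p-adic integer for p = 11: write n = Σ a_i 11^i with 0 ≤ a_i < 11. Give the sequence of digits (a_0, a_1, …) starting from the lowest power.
(a_0, a_1, …) = (8, 8, 10)

Repeated division by 11 gives the digits low-to-high: 1306 = 8 + 8·11^1 + 10·11^2. Digit sequence: (8, 8, 10).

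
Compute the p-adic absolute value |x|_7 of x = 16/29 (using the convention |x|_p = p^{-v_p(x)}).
|16/29|_7 = 1

Step 1 — compute v_7(x) by factoring powers of 7 out of the numerator and denominator: v_7(16/29) = 0. Step 2 — apply |x|_p = p^{-v_p(x)} = 7^{0} = 1.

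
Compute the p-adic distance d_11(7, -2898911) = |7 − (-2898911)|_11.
d_11(7, -2898911) = 1/161051

Step 1 — x − y = 7 − (-2898911) = 2898918. Step 2 — v_11(2898918) = 5 (factor: 2898918 = (11^5 · 18); the sign does not affect v_p). Step 3 — |x − y|_11 = 11^{-5} = 1/161051.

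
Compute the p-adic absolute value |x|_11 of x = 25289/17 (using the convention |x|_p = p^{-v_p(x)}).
|25289/17|_11 = 1/1331

Step 1 — compute v_11(x) by factoring powers of 11 out of the numerator and denominator: v_11(25289/17) = 3. Step 2 — apply |x|_p = p^{-v_p(x)} = 11^{-3} = 1/1331.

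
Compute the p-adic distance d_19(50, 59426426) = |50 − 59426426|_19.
d_19(50, 59426426) = 1/2476099

Step 1 — x − y = 50 − 59426426 = -59426376. Step 2 — v_19(-59426376) = 5 (factor: -59426376 = −(19^5 · 24); the sign does not affect v_p). Step 3 — |x − y|_19 = 19^{-5} = 1/2476099.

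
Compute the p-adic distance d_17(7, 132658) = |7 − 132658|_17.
d_17(7, 132658) = 1/4913

Step 1 — x − y = 7 − 132658 = -132651. Step 2 — v_17(-132651) = 3 (factor: -132651 = −(17^3 · 27); the sign does not affect v_p). Step 3 — |x − y|_17 = 17^{-3} = 1/4913.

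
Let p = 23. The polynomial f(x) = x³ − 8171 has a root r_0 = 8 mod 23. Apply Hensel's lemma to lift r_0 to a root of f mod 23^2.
r_1 = 238 (mod 529)

Hensel: r_{i+1} = r_i − f(r_i)/f′(r_i) mod 23^{i+2}, where f′(x) = 3x². Iterate:
  r_0 = 8 (mod 23)
  r_1 = 238 (mod 529)
Final: r = 238 with f(r) ≡ 0 mod 23^2.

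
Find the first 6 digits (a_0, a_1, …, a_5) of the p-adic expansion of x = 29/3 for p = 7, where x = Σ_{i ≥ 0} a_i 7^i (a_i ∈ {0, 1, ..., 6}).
(a_0, …, a_5) = (5, 3, 2, 2, 2, 2)

v_7(29/3) = 0 (numerator and denominator both coprime to 7), so x ∈ ℤ_7^×. Compute digits iteratively via a_i = x_i mod 7, x_{i+1} = (x_i − a_i)/7, with x_0 = x:
  x_0 = 29/3;  a_0 = 5;  x_1 = (x_0 − 5)/7 = 2/3
  x_1 = 2/3;  a_1 = 3;  x_2 = (x_1 − 3)/7 = -1/3
  x_2 = -1/3;  a_2 = 2;  x_3 = (x_2 − 2)/7 = -1/3
  x_3 = -1/3;  a_3 = 2;  x_4 = (x_3 − 2)/7 = -1/3
  x_4 = -1/3;  a_4 = 2;  x_5 = (x_4 − 2)/7 = -1/3
  x_5 = -1/3;  a_5 = 2;  x_6 = (x_5 − 2)/7 = -1/3
Digits: (5, 3, 2, 2, 2, 2).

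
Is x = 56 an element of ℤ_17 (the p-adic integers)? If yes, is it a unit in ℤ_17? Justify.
x ∈ ℤ_17^× (unit); v_17(x) = 0

ℤ_17 = {x ∈ ℚ_17 : v_17(x) ≥ 0} and ℤ_17^× = {x ∈ ℤ_17 : v_17(x) = 0}. Here v_17(56) = v_17(num) − v_17(den) = 0; compare against these criteria.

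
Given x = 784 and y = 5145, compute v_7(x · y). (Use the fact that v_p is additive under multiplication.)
v_7(4033680) = 5

v_p(x) = 2 (factor: 784 = 7^2 · 16); v_p(y) = 3 (factor: 5145 = 7^3 · 15). Additivity: v_p(xy) = v_p(x) + v_p(y) = 2 + 3 = 5. (Direct check: xy = 4033680 = 7^5 · (240).)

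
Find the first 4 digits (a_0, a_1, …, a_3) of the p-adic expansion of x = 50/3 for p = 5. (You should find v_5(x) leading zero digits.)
(a_0, …, a_3) = (0, 0, 4, 1)

v_5(50/3) = 2, so a_0 = ... = a_1 = 0. Factor out: x = 5^2 · u with u = 2/3 a unit in ℤ_5. Expand u iteratively via a_{v+i} = u_i mod 5, u_{i+1} = (u_i − a_{v+i})/5:
  u_0 = 2/3;  a_2 = 4;  u_1 = (u_0 − 4)/5 = -2/3
  u_1 = -2/3;  a_3 = 1;  u_2 = (u_1 − 1)/5 = -1/3
Digits: (0, 0, 4, 1).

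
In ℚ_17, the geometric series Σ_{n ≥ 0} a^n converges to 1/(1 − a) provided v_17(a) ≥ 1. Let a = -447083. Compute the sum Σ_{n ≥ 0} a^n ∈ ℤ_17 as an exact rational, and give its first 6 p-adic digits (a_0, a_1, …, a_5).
Σ a^n = 1/(1 − a) = 1/447084;  first 6 digits = (1, 0, 0, 11, 11, 16)

v_17(a) = 3 ≥ 1, so the series converges in ℤ_17 to 1/(1 − a) = 1/(1 − (-447083)) = 1/447084. Expand this rational in ℤ_17: compute digits iteratively via d_i = x_i mod 17, x_{i+1} = (x_i − d_i)/17. The first 6 digits are (1, 0, 0, 11, 11, 16).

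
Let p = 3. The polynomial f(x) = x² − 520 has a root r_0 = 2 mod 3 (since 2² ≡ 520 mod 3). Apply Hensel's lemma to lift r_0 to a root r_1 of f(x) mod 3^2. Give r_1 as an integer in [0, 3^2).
r_1 = 5 (mod 9)

Hensel's recurrence: r_{i+1} = r_i − f(r_i)·(f′(r_i))^{-1} mod 3^{i+2}, with f′(x) = 2x. Iterate:
  r_0 = 2 (mod 3)
  r_1 = 5 (mod 9)
Final: r_1 = 5, and one checks f(r_1) ≡ 0 mod 3^2.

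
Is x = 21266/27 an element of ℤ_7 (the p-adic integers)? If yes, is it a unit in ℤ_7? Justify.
x ∈ ℤ_7 but not a unit; v_7(x) = 3 > 0

ℤ_7 = {x ∈ ℚ_7 : v_7(x) ≥ 0} and ℤ_7^× = {x ∈ ℤ_7 : v_7(x) = 0}. Here v_7(21266/27) = v_7(num) − v_7(den) = 3; compare against these criteria.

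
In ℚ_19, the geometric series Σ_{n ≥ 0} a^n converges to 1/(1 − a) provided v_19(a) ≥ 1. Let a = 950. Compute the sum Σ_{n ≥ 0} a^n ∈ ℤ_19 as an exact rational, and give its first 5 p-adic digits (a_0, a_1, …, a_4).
Σ a^n = 1/(1 − a) = -1/949;  first 5 digits = (1, 12, 13, 16, 18)

v_19(a) = 1 ≥ 1, so the series converges in ℤ_19 to 1/(1 − a) = 1/(1 − 950) = -1/949. Expand this rational in ℤ_19: compute digits iteratively via d_i = x_i mod 19, x_{i+1} = (x_i − d_i)/19. The first 5 digits are (1, 12, 13, 16, 18).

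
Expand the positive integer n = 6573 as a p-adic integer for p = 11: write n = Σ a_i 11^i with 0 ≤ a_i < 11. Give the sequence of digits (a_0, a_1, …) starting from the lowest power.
(a_0, a_1, …) = (6, 3, 10, 4)

Repeated division by 11 gives the digits low-to-high: 6573 = 6 + 3·11^1 + 10·11^2 + 4·11^3. Digit sequence: (6, 3, 10, 4).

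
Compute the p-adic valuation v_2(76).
v_2(76) = 2

v_2(n) is the largest exponent k such that 2^k divides n. Factor out: 76 = 2^2 · 19. (Sign doesn't affect v_p.) So v_2(76) = 2.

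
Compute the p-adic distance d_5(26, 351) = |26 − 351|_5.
d_5(26, 351) = 1/25

Step 1 — x − y = 26 − 351 = -325. Step 2 — v_5(-325) = 2 (factor: -325 = −(5^2 · 13); the sign does not affect v_p). Step 3 — |x − y|_5 = 5^{-2} = 1/25.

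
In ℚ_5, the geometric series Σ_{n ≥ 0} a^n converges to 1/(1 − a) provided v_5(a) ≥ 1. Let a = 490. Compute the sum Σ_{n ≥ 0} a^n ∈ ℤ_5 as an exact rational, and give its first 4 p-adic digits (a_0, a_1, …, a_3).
Σ a^n = 1/(1 − a) = -1/489;  first 4 digits = (1, 3, 3, 1)

v_5(a) = 1 ≥ 1, so the series converges in ℤ_5 to 1/(1 − a) = 1/(1 − 490) = -1/489. Expand this rational in ℤ_5: compute digits iteratively via d_i = x_i mod 5, x_{i+1} = (x_i − d_i)/5. The first 4 digits are (1, 3, 3, 1).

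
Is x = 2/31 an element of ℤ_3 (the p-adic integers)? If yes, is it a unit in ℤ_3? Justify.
x ∈ ℤ_3^× (unit); v_3(x) = 0

ℤ_3 = {x ∈ ℚ_3 : v_3(x) ≥ 0} and ℤ_3^× = {x ∈ ℤ_3 : v_3(x) = 0}. Here v_3(2/31) = v_3(num) − v_3(den) = 0; compare against these criteria.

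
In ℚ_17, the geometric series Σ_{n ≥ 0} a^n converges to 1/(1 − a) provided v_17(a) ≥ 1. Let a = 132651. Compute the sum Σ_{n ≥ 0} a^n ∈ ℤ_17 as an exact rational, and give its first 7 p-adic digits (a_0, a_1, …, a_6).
Σ a^n = 1/(1 − a) = -1/132650;  first 7 digits = (1, 0, 0, 10, 1, 0, 15)

v_17(a) = 3 ≥ 1, so the series converges in ℤ_17 to 1/(1 − a) = 1/(1 − 132651) = -1/132650. Expand this rational in ℤ_17: compute digits iteratively via d_i = x_i mod 17, x_{i+1} = (x_i − d_i)/17. The first 7 digits are (1, 0, 0, 10, 1, 0, 15).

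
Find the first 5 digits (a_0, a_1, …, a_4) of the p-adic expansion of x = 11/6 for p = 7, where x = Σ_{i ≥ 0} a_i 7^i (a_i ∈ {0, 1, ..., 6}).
(a_0, …, a_4) = (3, 1, 1, 1, 1)

v_7(11/6) = 0 (numerator and denominator both coprime to 7), so x ∈ ℤ_7^×. Compute digits iteratively via a_i = x_i mod 7, x_{i+1} = (x_i − a_i)/7, with x_0 = x:
  x_0 = 11/6;  a_0 = 3;  x_1 = (x_0 − 3)/7 = -1/6
  x_1 = -1/6;  a_1 = 1;  x_2 = (x_1 − 1)/7 = -1/6
  x_2 = -1/6;  a_2 = 1;  x_3 = (x_2 − 1)/7 = -1/6
  x_3 = -1/6;  a_3 = 1;  x_4 = (x_3 − 1)/7 = -1/6
  x_4 = -1/6;  a_4 = 1;  x_5 = (x_4 − 1)/7 = -1/6
Digits: (3, 1, 1, 1, 1).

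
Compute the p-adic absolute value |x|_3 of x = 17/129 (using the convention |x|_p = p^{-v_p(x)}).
|17/129|_3 = 3

Step 1 — compute v_3(x) by factoring powers of 3 out of the numerator and denominator: v_3(17/129) = -1. Step 2 — apply |x|_p = p^{-v_p(x)} = 3^{1} = 3.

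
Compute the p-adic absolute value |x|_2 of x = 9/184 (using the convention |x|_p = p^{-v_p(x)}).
|9/184|_2 = 8

Step 1 — compute v_2(x) by factoring powers of 2 out of the numerator and denominator: v_2(9/184) = -3. Step 2 — apply |x|_p = p^{-v_p(x)} = 2^{3} = 8.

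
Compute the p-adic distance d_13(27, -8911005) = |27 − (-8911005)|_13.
d_13(27, -8911005) = 1/371293

Step 1 — x − y = 27 − (-8911005) = 8911032. Step 2 — v_13(8911032) = 5 (factor: 8911032 = (13^5 · 24); the sign does not affect v_p). Step 3 — |x − y|_13 = 13^{-5} = 1/371293.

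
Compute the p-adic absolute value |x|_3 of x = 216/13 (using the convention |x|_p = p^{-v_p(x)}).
|216/13|_3 = 1/27

Step 1 — compute v_3(x) by factoring powers of 3 out of the numerator and denominator: v_3(216/13) = 3. Step 2 — apply |x|_p = p^{-v_p(x)} = 3^{-3} = 1/27.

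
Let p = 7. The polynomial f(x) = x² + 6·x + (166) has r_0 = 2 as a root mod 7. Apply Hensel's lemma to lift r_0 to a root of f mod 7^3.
r_2 = 317 (mod 343)

Hensel: r_{i+1} = r_i − f(r_i)·(f′(r_i))^{-1} mod 7^{i+2}, f′(x) = 2x + 6. Iterate:
  r_0 = 2 (mod 7)
  r_1 = 23 (mod 49)
  r_2 = 317 (mod 343)
Final: r = 317 satisfies f(r) ≡ 0 mod 7^3.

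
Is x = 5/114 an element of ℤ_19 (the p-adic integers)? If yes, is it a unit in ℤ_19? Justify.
x ∉ ℤ_19 (v_19(x) = -1 < 0)

ℤ_19 = {x ∈ ℚ_19 : v_19(x) ≥ 0} and ℤ_19^× = {x ∈ ℤ_19 : v_19(x) = 0}. Here v_19(5/114) = v_19(num) − v_19(den) = -1; compare against these criteria.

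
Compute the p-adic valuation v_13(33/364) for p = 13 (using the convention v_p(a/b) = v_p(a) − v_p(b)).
v_13(33/364) = -1

Factor powers of 13 from the numerator and denominator of the reduced fraction: 33 = 13^0 · 33 and 364 = 13^1 · 28. Apply v_p(a/b) = v_p(a) − v_p(b): v_13(33/364) = 0 − 1 = -1.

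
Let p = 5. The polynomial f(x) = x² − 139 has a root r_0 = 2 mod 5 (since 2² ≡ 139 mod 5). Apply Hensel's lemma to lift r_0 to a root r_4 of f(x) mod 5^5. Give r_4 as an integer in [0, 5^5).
r_4 = 2292 (mod 3125)

Hensel's recurrence: r_{i+1} = r_i − f(r_i)·(f′(r_i))^{-1} mod 5^{i+2}, with f′(x) = 2x. Iterate:
  r_0 = 2 (mod 5)
  r_1 = 17 (mod 25)
  r_2 = 42 (mod 125)
  r_3 = 417 (mod 625)
  r_4 = 2292 (mod 3125)
Final: r_4 = 2292, and one checks f(r_4) ≡ 0 mod 5^5.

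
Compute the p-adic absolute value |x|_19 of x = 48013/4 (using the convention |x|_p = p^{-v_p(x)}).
|48013/4|_19 = 1/6859

Step 1 — compute v_19(x) by factoring powers of 19 out of the numerator and denominator: v_19(48013/4) = 3. Step 2 — apply |x|_p = p^{-v_p(x)} = 19^{-3} = 1/6859.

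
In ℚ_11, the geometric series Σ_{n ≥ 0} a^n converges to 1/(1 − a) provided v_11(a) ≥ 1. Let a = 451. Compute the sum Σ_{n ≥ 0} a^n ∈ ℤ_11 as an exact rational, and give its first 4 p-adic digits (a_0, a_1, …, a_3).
Σ a^n = 1/(1 − a) = -1/450;  first 4 digits = (1, 8, 1, 5)

v_11(a) = 1 ≥ 1, so the series converges in ℤ_11 to 1/(1 − a) = 1/(1 − 451) = -1/450. Expand this rational in ℤ_11: compute digits iteratively via d_i = x_i mod 11, x_{i+1} = (x_i − d_i)/11. The first 4 digits are (1, 8, 1, 5).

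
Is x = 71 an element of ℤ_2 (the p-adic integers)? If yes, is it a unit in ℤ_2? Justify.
x ∈ ℤ_2^× (unit); v_2(x) = 0

ℤ_2 = {x ∈ ℚ_2 : v_2(x) ≥ 0} and ℤ_2^× = {x ∈ ℤ_2 : v_2(x) = 0}. Here v_2(71) = v_2(num) − v_2(den) = 0; compare against these criteria.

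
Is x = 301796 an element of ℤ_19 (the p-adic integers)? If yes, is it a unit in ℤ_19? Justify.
x ∈ ℤ_19 but not a unit; v_19(x) = 3 > 0

ℤ_19 = {x ∈ ℚ_19 : v_19(x) ≥ 0} and ℤ_19^× = {x ∈ ℤ_19 : v_19(x) = 0}. Here v_19(301796) = v_19(num) − v_19(den) = 3; compare against these criteria.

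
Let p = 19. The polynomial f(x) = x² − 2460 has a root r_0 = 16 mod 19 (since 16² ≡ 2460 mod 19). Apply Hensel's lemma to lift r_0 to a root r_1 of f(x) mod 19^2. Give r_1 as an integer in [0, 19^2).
r_1 = 130 (mod 361)

Hensel's recurrence: r_{i+1} = r_i − f(r_i)·(f′(r_i))^{-1} mod 19^{i+2}, with f′(x) = 2x. Iterate:
  r_0 = 16 (mod 19)
  r_1 = 130 (mod 361)
Final: r_1 = 130, and one checks f(r_1) ≡ 0 mod 19^2.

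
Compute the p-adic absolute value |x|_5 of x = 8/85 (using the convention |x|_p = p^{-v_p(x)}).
|8/85|_5 = 5

Step 1 — compute v_5(x) by factoring powers of 5 out of the numerator and denominator: v_5(8/85) = -1. Step 2 — apply |x|_p = p^{-v_p(x)} = 5^{1} = 5.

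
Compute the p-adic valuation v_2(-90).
v_2(-90) = 1

v_2(n) is the largest exponent k such that 2^k divides n. Factor out: -90 = -2^1 · 45. (Sign doesn't affect v_p.) So v_2(-90) = 1.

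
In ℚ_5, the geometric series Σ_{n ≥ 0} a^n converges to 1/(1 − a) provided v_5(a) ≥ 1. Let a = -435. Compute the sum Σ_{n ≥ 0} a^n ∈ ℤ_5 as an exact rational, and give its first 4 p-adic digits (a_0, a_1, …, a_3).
Σ a^n = 1/(1 − a) = 1/436;  first 4 digits = (1, 3, 1, 2)

v_5(a) = 1 ≥ 1, so the series converges in ℤ_5 to 1/(1 − a) = 1/(1 − (-435)) = 1/436. Expand this rational in ℤ_5: compute digits iteratively via d_i = x_i mod 5, x_{i+1} = (x_i − d_i)/5. The first 4 digits are (1, 3, 1, 2).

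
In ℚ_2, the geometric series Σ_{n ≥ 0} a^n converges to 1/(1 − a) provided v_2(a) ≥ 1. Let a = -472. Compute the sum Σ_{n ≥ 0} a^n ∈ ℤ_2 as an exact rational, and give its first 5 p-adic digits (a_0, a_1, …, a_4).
Σ a^n = 1/(1 − a) = 1/473;  first 5 digits = (1, 0, 0, 1, 0)

v_2(a) = 3 ≥ 1, so the series converges in ℤ_2 to 1/(1 − a) = 1/(1 − (-472)) = 1/473. Expand this rational in ℤ_2: compute digits iteratively via d_i = x_i mod 2, x_{i+1} = (x_i − d_i)/2. The first 5 digits are (1, 0, 0, 1, 0).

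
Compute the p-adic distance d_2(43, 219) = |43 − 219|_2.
d_2(43, 219) = 1/16

Step 1 — x − y = 43 − 219 = -176. Step 2 — v_2(-176) = 4 (factor: -176 = −(2^4 · 11); the sign does not affect v_p). Step 3 — |x − y|_2 = 2^{-4} = 1/16.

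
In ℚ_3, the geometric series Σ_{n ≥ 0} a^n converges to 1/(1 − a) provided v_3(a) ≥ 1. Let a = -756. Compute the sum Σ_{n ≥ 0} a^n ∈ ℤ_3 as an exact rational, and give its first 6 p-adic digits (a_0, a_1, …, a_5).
Σ a^n = 1/(1 − a) = 1/757;  first 6 digits = (1, 0, 0, 2, 2, 2)

v_3(a) = 3 ≥ 1, so the series converges in ℤ_3 to 1/(1 − a) = 1/(1 − (-756)) = 1/757. Expand this rational in ℤ_3: compute digits iteratively via d_i = x_i mod 3, x_{i+1} = (x_i − d_i)/3. The first 6 digits are (1, 0, 0, 2, 2, 2).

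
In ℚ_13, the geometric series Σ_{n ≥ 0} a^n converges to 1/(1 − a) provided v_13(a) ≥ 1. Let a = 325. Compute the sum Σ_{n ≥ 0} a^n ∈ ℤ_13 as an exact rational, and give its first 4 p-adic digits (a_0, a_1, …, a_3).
Σ a^n = 1/(1 − a) = -1/324;  first 4 digits = (1, 12, 2, 8)

v_13(a) = 1 ≥ 1, so the series converges in ℤ_13 to 1/(1 − a) = 1/(1 − 325) = -1/324. Expand this rational in ℤ_13: compute digits iteratively via d_i = x_i mod 13, x_{i+1} = (x_i − d_i)/13. The first 4 digits are (1, 12, 2, 8).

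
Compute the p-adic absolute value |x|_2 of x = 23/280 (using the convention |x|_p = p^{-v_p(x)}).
|23/280|_2 = 8

Step 1 — compute v_2(x) by factoring powers of 2 out of the numerator and denominator: v_2(23/280) = -3. Step 2 — apply |x|_p = p^{-v_p(x)} = 2^{3} = 8.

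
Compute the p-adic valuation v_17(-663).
v_17(-663) = 1

v_17(n) is the largest exponent k such that 17^k divides n. Factor out: -663 = -17^1 · 39. (Sign doesn't affect v_p.) So v_17(-663) = 1.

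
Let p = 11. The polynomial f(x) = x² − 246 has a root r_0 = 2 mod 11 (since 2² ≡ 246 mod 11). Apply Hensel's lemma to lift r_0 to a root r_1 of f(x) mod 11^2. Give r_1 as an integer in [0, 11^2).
r_1 = 2 (mod 121)

Hensel's recurrence: r_{i+1} = r_i − f(r_i)·(f′(r_i))^{-1} mod 11^{i+2}, with f′(x) = 2x. Iterate:
  r_0 = 2 (mod 11)
  r_1 = 2 (mod 121)
Final: r_1 = 2, and one checks f(r_1) ≡ 0 mod 11^2.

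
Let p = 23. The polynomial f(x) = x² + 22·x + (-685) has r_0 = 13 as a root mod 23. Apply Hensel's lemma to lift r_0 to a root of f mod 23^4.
r_3 = 9121 (mod 279841)

Hensel: r_{i+1} = r_i − f(r_i)·(f′(r_i))^{-1} mod 23^{i+2}, f′(x) = 2x + 22. Iterate:
  r_0 = 13 (mod 23)
  r_1 = 128 (mod 529)
  r_2 = 9121 (mod 12167)
  r_3 = 9121 (mod 279841)
Final: r = 9121 satisfies f(r) ≡ 0 mod 23^4.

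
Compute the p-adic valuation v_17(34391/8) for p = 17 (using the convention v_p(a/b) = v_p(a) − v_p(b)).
v_17(34391/8) = 3

Factor powers of 17 from the numerator and denominator of the reduced fraction: 34391 = 17^3 · 7 and 8 = 17^0 · 8. Apply v_p(a/b) = v_p(a) − v_p(b): v_17(34391/8) = 3 − 0 = 3.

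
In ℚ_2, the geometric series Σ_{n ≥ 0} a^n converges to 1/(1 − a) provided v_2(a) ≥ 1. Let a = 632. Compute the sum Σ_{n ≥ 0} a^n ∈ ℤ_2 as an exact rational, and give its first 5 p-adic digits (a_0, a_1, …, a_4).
Σ a^n = 1/(1 − a) = -1/631;  first 5 digits = (1, 0, 0, 1, 1)

v_2(a) = 3 ≥ 1, so the series converges in ℤ_2 to 1/(1 − a) = 1/(1 − 632) = -1/631. Expand this rational in ℤ_2: compute digits iteratively via d_i = x_i mod 2, x_{i+1} = (x_i − d_i)/2. The first 5 digits are (1, 0, 0, 1, 1).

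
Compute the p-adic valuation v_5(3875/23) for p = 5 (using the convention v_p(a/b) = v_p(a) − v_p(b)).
v_5(3875/23) = 3

Factor powers of 5 from the numerator and denominator of the reduced fraction: 3875 = 5^3 · 31 and 23 = 5^0 · 23. Apply v_p(a/b) = v_p(a) − v_p(b): v_5(3875/23) = 3 − 0 = 3.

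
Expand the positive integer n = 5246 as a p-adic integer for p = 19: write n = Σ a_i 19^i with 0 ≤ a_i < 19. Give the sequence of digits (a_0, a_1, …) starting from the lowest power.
(a_0, a_1, …) = (2, 10, 14)

Repeated division by 19 gives the digits low-to-high: 5246 = 2 + 10·19^1 + 14·19^2. Digit sequence: (2, 10, 14).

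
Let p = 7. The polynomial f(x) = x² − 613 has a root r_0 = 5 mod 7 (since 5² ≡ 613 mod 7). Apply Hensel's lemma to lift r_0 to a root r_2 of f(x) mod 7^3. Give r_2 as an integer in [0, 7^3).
r_2 = 201 (mod 343)

Hensel's recurrence: r_{i+1} = r_i − f(r_i)·(f′(r_i))^{-1} mod 7^{i+2}, with f′(x) = 2x. Iterate:
  r_0 = 5 (mod 7)
  r_1 = 5 (mod 49)
  r_2 = 201 (mod 343)
Final: r_2 = 201, and one checks f(r_2) ≡ 0 mod 7^3.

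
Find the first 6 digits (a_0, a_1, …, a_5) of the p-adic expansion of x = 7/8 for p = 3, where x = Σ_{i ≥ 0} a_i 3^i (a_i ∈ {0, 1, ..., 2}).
(a_0, …, a_5) = (2, 0, 1, 0, 1, 0)

v_3(7/8) = 0 (numerator and denominator both coprime to 3), so x ∈ ℤ_3^×. Compute digits iteratively via a_i = x_i mod 3, x_{i+1} = (x_i − a_i)/3, with x_0 = x:
  x_0 = 7/8;  a_0 = 2;  x_1 = (x_0 − 2)/3 = -3/8
  x_1 = -3/8;  a_1 = 0;  x_2 = (x_1 − 0)/3 = -1/8
  x_2 = -1/8;  a_2 = 1;  x_3 = (x_2 − 1)/3 = -3/8
  x_3 = -3/8;  a_3 = 0;  x_4 = (x_3 − 0)/3 = -1/8
  x_4 = -1/8;  a_4 = 1;  x_5 = (x_4 − 1)/3 = -3/8
  x_5 = -3/8;  a_5 = 0;  x_6 = (x_5 − 0)/3 = -1/8
Digits: (2, 0, 1, 0, 1, 0).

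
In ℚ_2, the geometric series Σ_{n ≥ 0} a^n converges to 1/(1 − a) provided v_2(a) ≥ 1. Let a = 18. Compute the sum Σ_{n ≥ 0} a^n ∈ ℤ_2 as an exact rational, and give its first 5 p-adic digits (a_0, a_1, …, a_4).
Σ a^n = 1/(1 − a) = -1/17;  first 5 digits = (1, 1, 1, 1, 0)

v_2(a) = 1 ≥ 1, so the series converges in ℤ_2 to 1/(1 − a) = 1/(1 − 18) = -1/17. Expand this rational in ℤ_2: compute digits iteratively via d_i = x_i mod 2, x_{i+1} = (x_i − d_i)/2. The first 5 digits are (1, 1, 1, 1, 0).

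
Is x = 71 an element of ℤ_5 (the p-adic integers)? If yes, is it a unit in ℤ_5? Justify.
x ∈ ℤ_5^× (unit); v_5(x) = 0

ℤ_5 = {x ∈ ℚ_5 : v_5(x) ≥ 0} and ℤ_5^× = {x ∈ ℤ_5 : v_5(x) = 0}. Here v_5(71) = v_5(num) − v_5(den) = 0; compare against these criteria.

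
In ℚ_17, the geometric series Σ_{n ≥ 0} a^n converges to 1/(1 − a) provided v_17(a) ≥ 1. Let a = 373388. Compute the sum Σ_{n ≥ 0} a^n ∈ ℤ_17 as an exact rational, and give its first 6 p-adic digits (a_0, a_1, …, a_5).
Σ a^n = 1/(1 − a) = -1/373387;  first 6 digits = (1, 0, 0, 8, 4, 0)

v_17(a) = 3 ≥ 1, so the series converges in ℤ_17 to 1/(1 − a) = 1/(1 − 373388) = -1/373387. Expand this rational in ℤ_17: compute digits iteratively via d_i = x_i mod 17, x_{i+1} = (x_i − d_i)/17. The first 6 digits are (1, 0, 0, 8, 4, 0).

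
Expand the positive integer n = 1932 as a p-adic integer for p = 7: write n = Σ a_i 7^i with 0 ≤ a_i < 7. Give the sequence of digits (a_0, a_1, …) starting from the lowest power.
(a_0, a_1, …) = (0, 3, 4, 5)

Repeated division by 7 gives the digits low-to-high: 1932 = 3·7^1 + 4·7^2 + 5·7^3. Digit sequence: (0, 3, 4, 5).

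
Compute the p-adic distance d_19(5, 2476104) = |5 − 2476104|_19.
d_19(5, 2476104) = 1/2476099

Step 1 — x − y = 5 − 2476104 = -2476099. Step 2 — v_19(-2476099) = 5 (factor: -2476099 = −(19^5 · 1); the sign does not affect v_p). Step 3 — |x − y|_19 = 19^{-5} = 1/2476099.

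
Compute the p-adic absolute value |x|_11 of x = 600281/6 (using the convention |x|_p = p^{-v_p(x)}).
|600281/6|_11 = 1/14641

Step 1 — compute v_11(x) by factoring powers of 11 out of the numerator and denominator: v_11(600281/6) = 4. Step 2 — apply |x|_p = p^{-v_p(x)} = 11^{-4} = 1/14641.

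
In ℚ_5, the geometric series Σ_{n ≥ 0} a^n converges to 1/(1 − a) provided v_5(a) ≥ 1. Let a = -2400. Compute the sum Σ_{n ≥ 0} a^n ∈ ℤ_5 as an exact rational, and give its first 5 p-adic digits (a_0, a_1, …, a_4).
Σ a^n = 1/(1 − a) = 1/2401;  first 5 digits = (1, 0, 4, 0, 2)

v_5(a) = 2 ≥ 1, so the series converges in ℤ_5 to 1/(1 − a) = 1/(1 − (-2400)) = 1/2401. Expand this rational in ℤ_5: compute digits iteratively via d_i = x_i mod 5, x_{i+1} = (x_i − d_i)/5. The first 5 digits are (1, 0, 4, 0, 2).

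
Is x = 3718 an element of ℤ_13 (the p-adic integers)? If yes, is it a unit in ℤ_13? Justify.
x ∈ ℤ_13 but not a unit; v_13(x) = 2 > 0

ℤ_13 = {x ∈ ℚ_13 : v_13(x) ≥ 0} and ℤ_13^× = {x ∈ ℤ_13 : v_13(x) = 0}. Here v_13(3718) = v_13(num) − v_13(den) = 2; compare against these criteria.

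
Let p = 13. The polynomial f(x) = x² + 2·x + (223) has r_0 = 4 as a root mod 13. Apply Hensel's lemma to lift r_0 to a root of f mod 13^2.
r_1 = 30 (mod 169)

Hensel: r_{i+1} = r_i − f(r_i)·(f′(r_i))^{-1} mod 13^{i+2}, f′(x) = 2x + 2. Iterate:
  r_0 = 4 (mod 13)
  r_1 = 30 (mod 169)
Final: r = 30 satisfies f(r) ≡ 0 mod 13^2.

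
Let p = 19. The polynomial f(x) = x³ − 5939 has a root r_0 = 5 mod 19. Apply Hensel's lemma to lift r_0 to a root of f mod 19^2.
r_1 = 328 (mod 361)

Hensel: r_{i+1} = r_i − f(r_i)/f′(r_i) mod 19^{i+2}, where f′(x) = 3x². Iterate:
  r_0 = 5 (mod 19)
  r_1 = 328 (mod 361)
Final: r = 328 with f(r) ≡ 0 mod 19^2.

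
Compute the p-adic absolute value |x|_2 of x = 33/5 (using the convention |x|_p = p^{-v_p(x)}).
|33/5|_2 = 1

Step 1 — compute v_2(x) by factoring powers of 2 out of the numerator and denominator: v_2(33/5) = 0. Step 2 — apply |x|_p = p^{-v_p(x)} = 2^{0} = 1.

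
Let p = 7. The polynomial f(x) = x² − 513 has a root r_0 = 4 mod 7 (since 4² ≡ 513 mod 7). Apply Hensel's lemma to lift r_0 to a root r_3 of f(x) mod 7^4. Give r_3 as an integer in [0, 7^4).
r_3 = 1775 (mod 2401)

Hensel's recurrence: r_{i+1} = r_i − f(r_i)·(f′(r_i))^{-1} mod 7^{i+2}, with f′(x) = 2x. Iterate:
  r_0 = 4 (mod 7)
  r_1 = 11 (mod 49)
  r_2 = 60 (mod 343)
  r_3 = 1775 (mod 2401)
Final: r_3 = 1775, and one checks f(r_3) ≡ 0 mod 7^4.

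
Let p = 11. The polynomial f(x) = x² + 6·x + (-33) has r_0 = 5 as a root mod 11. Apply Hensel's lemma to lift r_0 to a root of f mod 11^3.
r_2 = 49 (mod 1331)

Hensel: r_{i+1} = r_i − f(r_i)·(f′(r_i))^{-1} mod 11^{i+2}, f′(x) = 2x + 6. Iterate:
  r_0 = 5 (mod 11)
  r_1 = 49 (mod 121)
  r_2 = 49 (mod 1331)
Final: r = 49 satisfies f(r) ≡ 0 mod 11^3.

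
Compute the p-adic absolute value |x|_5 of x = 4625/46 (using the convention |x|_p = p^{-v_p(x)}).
|4625/46|_5 = 1/125

Step 1 — compute v_5(x) by factoring powers of 5 out of the numerator and denominator: v_5(4625/46) = 3. Step 2 — apply |x|_p = p^{-v_p(x)} = 5^{-3} = 1/125.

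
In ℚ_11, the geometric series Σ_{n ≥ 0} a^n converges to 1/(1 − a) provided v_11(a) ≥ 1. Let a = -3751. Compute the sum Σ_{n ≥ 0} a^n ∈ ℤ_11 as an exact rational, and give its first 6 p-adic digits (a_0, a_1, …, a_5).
Σ a^n = 1/(1 − a) = 1/3752;  first 6 digits = (1, 0, 2, 8, 3, 10)

v_11(a) = 2 ≥ 1, so the series converges in ℤ_11 to 1/(1 − a) = 1/(1 − (-3751)) = 1/3752. Expand this rational in ℤ_11: compute digits iteratively via d_i = x_i mod 11, x_{i+1} = (x_i − d_i)/11. The first 6 digits are (1, 0, 2, 8, 3, 10).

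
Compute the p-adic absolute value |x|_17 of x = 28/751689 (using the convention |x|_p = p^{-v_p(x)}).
|28/751689|_17 = 83521

Step 1 — compute v_17(x) by factoring powers of 17 out of the numerator and denominator: v_17(28/751689) = -4. Step 2 — apply |x|_p = p^{-v_p(x)} = 17^{4} = 83521.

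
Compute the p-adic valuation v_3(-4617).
v_3(-4617) = 5

v_3(n) is the largest exponent k such that 3^k divides n. Factor out: -4617 = -3^5 · 19. (Sign doesn't affect v_p.) So v_3(-4617) = 5.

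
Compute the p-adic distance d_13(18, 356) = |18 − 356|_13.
d_13(18, 356) = 1/169

Step 1 — x − y = 18 − 356 = -338. Step 2 — v_13(-338) = 2 (factor: -338 = −(13^2 · 2); the sign does not affect v_p). Step 3 — |x − y|_13 = 13^{-2} = 1/169.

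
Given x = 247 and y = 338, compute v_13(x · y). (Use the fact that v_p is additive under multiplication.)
v_13(83486) = 3

v_p(x) = 1 (factor: 247 = 13^1 · 19); v_p(y) = 2 (factor: 338 = 13^2 · 2). Additivity: v_p(xy) = v_p(x) + v_p(y) = 1 + 2 = 3. (Direct check: xy = 83486 = 13^3 · (38).)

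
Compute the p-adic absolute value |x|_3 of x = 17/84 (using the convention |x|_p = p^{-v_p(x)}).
|17/84|_3 = 3

Step 1 — compute v_3(x) by factoring powers of 3 out of the numerator and denominator: v_3(17/84) = -1. Step 2 — apply |x|_p = p^{-v_p(x)} = 3^{1} = 3.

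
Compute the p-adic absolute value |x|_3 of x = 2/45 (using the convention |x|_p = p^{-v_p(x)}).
|2/45|_3 = 9

Step 1 — compute v_3(x) by factoring powers of 3 out of the numerator and denominator: v_3(2/45) = -2. Step 2 — apply |x|_p = p^{-v_p(x)} = 3^{2} = 9.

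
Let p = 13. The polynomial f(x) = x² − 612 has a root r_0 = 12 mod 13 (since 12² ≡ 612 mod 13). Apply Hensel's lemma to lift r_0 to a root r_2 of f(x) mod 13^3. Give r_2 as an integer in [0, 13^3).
r_2 = 2144 (mod 2197)

Hensel's recurrence: r_{i+1} = r_i − f(r_i)·(f′(r_i))^{-1} mod 13^{i+2}, with f′(x) = 2x. Iterate:
  r_0 = 12 (mod 13)
  r_1 = 116 (mod 169)
  r_2 = 2144 (mod 2197)
Final: r_2 = 2144, and one checks f(r_2) ≡ 0 mod 13^3.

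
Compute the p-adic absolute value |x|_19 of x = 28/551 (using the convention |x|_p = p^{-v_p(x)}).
|28/551|_19 = 19

Step 1 — compute v_19(x) by factoring powers of 19 out of the numerator and denominator: v_19(28/551) = -1. Step 2 — apply |x|_p = p^{-v_p(x)} = 19^{1} = 19.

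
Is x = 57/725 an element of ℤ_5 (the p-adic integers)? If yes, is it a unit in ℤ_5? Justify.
x ∉ ℤ_5 (v_5(x) = -2 < 0)

ℤ_5 = {x ∈ ℚ_5 : v_5(x) ≥ 0} and ℤ_5^× = {x ∈ ℤ_5 : v_5(x) = 0}. Here v_5(57/725) = v_5(num) − v_5(den) = -2; compare against these criteria.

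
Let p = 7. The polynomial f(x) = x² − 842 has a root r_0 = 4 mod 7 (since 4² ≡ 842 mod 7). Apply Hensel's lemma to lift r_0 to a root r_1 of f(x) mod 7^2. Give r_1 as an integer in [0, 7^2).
r_1 = 46 (mod 49)

Hensel's recurrence: r_{i+1} = r_i − f(r_i)·(f′(r_i))^{-1} mod 7^{i+2}, with f′(x) = 2x. Iterate:
  r_0 = 4 (mod 7)
  r_1 = 46 (mod 49)
Final: r_1 = 46, and one checks f(r_1) ≡ 0 mod 7^2.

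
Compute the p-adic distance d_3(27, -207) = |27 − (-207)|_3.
d_3(27, -207) = 1/9

Step 1 — x − y = 27 − (-207) = 234. Step 2 — v_3(234) = 2 (factor: 234 = (3^2 · 26); the sign does not affect v_p). Step 3 — |x − y|_3 = 3^{-2} = 1/9.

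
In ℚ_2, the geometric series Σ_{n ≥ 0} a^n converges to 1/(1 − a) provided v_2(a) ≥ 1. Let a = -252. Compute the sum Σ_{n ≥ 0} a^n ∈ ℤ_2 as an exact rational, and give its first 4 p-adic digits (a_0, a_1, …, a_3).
Σ a^n = 1/(1 − a) = 1/253;  first 4 digits = (1, 0, 1, 0)

v_2(a) = 2 ≥ 1, so the series converges in ℤ_2 to 1/(1 − a) = 1/(1 − (-252)) = 1/253. Expand this rational in ℤ_2: compute digits iteratively via d_i = x_i mod 2, x_{i+1} = (x_i − d_i)/2. The first 4 digits are (1, 0, 1, 0).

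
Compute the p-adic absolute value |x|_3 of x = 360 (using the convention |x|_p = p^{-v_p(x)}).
|360|_3 = 1/9

Step 1 — compute v_3(x) by factoring powers of 3 out of the numerator and denominator: v_3(360) = 2. Step 2 — apply |x|_p = p^{-v_p(x)} = 3^{-2} = 1/9.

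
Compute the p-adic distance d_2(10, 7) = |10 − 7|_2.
d_2(10, 7) = 1

Step 1 — x − y = 10 − 7 = 3. Step 2 — v_2(3) = 0 (factor: 3 = (2^0 · 3); the sign does not affect v_p). Step 3 — |x − y|_2 = 2^{0} = 1.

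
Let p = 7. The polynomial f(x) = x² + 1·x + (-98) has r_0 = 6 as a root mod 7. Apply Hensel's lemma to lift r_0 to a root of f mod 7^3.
r_2 = 244 (mod 343)

Hensel: r_{i+1} = r_i − f(r_i)·(f′(r_i))^{-1} mod 7^{i+2}, f′(x) = 2x + 1. Iterate:
  r_0 = 6 (mod 7)
  r_1 = 48 (mod 49)
  r_2 = 244 (mod 343)
Final: r = 244 satisfies f(r) ≡ 0 mod 7^3.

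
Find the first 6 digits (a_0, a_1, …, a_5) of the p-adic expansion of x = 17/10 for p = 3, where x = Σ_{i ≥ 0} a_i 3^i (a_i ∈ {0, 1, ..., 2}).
(a_0, …, a_5) = (2, 2, 2, 0, 0, 2)

v_3(17/10) = 0 (numerator and denominator both coprime to 3), so x ∈ ℤ_3^×. Compute digits iteratively via a_i = x_i mod 3, x_{i+1} = (x_i − a_i)/3, with x_0 = x:
  x_0 = 17/10;  a_0 = 2;  x_1 = (x_0 − 2)/3 = -1/10
  x_1 = -1/10;  a_1 = 2;  x_2 = (x_1 − 2)/3 = -7/10
  x_2 = -7/10;  a_2 = 2;  x_3 = (x_2 − 2)/3 = -9/10
  x_3 = -9/10;  a_3 = 0;  x_4 = (x_3 − 0)/3 = -3/10
  x_4 = -3/10;  a_4 = 0;  x_5 = (x_4 − 0)/3 = -1/10
  x_5 = -1/10;  a_5 = 2;  x_6 = (x_5 − 2)/3 = -7/10
Digits: (2, 2, 2, 0, 0, 2).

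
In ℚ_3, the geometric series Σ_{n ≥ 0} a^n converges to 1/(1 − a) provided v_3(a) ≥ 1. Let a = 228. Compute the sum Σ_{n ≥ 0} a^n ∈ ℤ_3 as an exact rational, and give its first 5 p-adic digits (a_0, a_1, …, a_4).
Σ a^n = 1/(1 − a) = -1/227;  first 5 digits = (1, 1, 2, 2, 0)

v_3(a) = 1 ≥ 1, so the series converges in ℤ_3 to 1/(1 − a) = 1/(1 − 228) = -1/227. Expand this rational in ℤ_3: compute digits iteratively via d_i = x_i mod 3, x_{i+1} = (x_i − d_i)/3. The first 5 digits are (1, 1, 2, 2, 0).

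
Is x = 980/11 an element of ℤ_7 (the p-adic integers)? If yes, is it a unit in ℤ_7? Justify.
x ∈ ℤ_7 but not a unit; v_7(x) = 2 > 0

ℤ_7 = {x ∈ ℚ_7 : v_7(x) ≥ 0} and ℤ_7^× = {x ∈ ℤ_7 : v_7(x) = 0}. Here v_7(980/11) = v_7(num) − v_7(den) = 2; compare against these criteria.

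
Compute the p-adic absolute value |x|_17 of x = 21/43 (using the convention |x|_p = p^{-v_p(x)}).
|21/43|_17 = 1

Step 1 — compute v_17(x) by factoring powers of 17 out of the numerator and denominator: v_17(21/43) = 0. Step 2 — apply |x|_p = p^{-v_p(x)} = 17^{0} = 1.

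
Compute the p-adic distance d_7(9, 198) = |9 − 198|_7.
d_7(9, 198) = 1/7

Step 1 — x − y = 9 − 198 = -189. Step 2 — v_7(-189) = 1 (factor: -189 = −(7^1 · 27); the sign does not affect v_p). Step 3 — |x − y|_7 = 7^{-1} = 1/7.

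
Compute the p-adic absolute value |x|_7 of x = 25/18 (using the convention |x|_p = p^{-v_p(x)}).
|25/18|_7 = 1

Step 1 — compute v_7(x) by factoring powers of 7 out of the numerator and denominator: v_7(25/18) = 0. Step 2 — apply |x|_p = p^{-v_p(x)} = 7^{0} = 1.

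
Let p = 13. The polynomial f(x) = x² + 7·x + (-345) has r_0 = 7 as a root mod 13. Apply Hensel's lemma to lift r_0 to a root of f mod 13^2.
r_1 = 59 (mod 169)

Hensel: r_{i+1} = r_i − f(r_i)·(f′(r_i))^{-1} mod 13^{i+2}, f′(x) = 2x + 7. Iterate:
  r_0 = 7 (mod 13)
  r_1 = 59 (mod 169)
Final: r = 59 satisfies f(r) ≡ 0 mod 13^2.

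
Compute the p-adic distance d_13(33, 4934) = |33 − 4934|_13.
d_13(33, 4934) = 1/169

Step 1 — x − y = 33 − 4934 = -4901. Step 2 — v_13(-4901) = 2 (factor: -4901 = −(13^2 · 29); the sign does not affect v_p). Step 3 — |x − y|_13 = 13^{-2} = 1/169.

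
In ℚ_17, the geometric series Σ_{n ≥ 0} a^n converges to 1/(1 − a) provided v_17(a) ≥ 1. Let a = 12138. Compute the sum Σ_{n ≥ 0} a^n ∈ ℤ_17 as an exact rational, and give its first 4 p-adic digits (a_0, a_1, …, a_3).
Σ a^n = 1/(1 − a) = -1/12137;  first 4 digits = (1, 0, 8, 2)

v_17(a) = 2 ≥ 1, so the series converges in ℤ_17 to 1/(1 − a) = 1/(1 − 12138) = -1/12137. Expand this rational in ℤ_17: compute digits iteratively via d_i = x_i mod 17, x_{i+1} = (x_i − d_i)/17. The first 4 digits are (1, 0, 8, 2).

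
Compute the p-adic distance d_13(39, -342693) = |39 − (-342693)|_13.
d_13(39, -342693) = 1/28561

Step 1 — x − y = 39 − (-342693) = 342732. Step 2 — v_13(342732) = 4 (factor: 342732 = (13^4 · 12); the sign does not affect v_p). Step 3 — |x − y|_13 = 13^{-4} = 1/28561.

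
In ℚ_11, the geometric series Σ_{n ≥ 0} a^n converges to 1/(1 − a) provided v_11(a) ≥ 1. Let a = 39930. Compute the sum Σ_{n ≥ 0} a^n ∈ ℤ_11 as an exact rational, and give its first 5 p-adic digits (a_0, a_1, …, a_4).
Σ a^n = 1/(1 − a) = -1/39929;  first 5 digits = (1, 0, 0, 8, 2)

v_11(a) = 3 ≥ 1, so the series converges in ℤ_11 to 1/(1 − a) = 1/(1 − 39930) = -1/39929. Expand this rational in ℤ_11: compute digits iteratively via d_i = x_i mod 11, x_{i+1} = (x_i − d_i)/11. The first 5 digits are (1, 0, 0, 8, 2).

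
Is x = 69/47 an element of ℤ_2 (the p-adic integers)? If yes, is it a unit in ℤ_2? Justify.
x ∈ ℤ_2^× (unit); v_2(x) = 0

ℤ_2 = {x ∈ ℚ_2 : v_2(x) ≥ 0} and ℤ_2^× = {x ∈ ℤ_2 : v_2(x) = 0}. Here v_2(69/47) = v_2(num) − v_2(den) = 0; compare against these criteria.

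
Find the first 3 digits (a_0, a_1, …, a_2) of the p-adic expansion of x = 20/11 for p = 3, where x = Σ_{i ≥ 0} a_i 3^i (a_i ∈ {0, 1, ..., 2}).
(a_0, …, a_2) = (1, 0, 2)

v_3(20/11) = 0 (numerator and denominator both coprime to 3), so x ∈ ℤ_3^×. Compute digits iteratively via a_i = x_i mod 3, x_{i+1} = (x_i − a_i)/3, with x_0 = x:
  x_0 = 20/11;  a_0 = 1;  x_1 = (x_0 − 1)/3 = 3/11
  x_1 = 3/11;  a_1 = 0;  x_2 = (x_1 − 0)/3 = 1/11
  x_2 = 1/11;  a_2 = 2;  x_3 = (x_2 − 2)/3 = -7/11
Digits: (1, 0, 2).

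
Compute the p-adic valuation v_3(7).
v_3(7) = 0

v_3(n) is the largest exponent k such that 3^k divides n. Factor out: 7 = 3^0 · 7. (Sign doesn't affect v_p.) So v_3(7) = 0.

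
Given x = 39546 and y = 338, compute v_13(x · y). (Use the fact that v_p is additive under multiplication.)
v_13(13366548) = 5

v_p(x) = 3 (factor: 39546 = 13^3 · 18); v_p(y) = 2 (factor: 338 = 13^2 · 2). Additivity: v_p(xy) = v_p(x) + v_p(y) = 3 + 2 = 5. (Direct check: xy = 13366548 = 13^5 · (36).)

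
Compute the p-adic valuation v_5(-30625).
v_5(-30625) = 4

v_5(n) is the largest exponent k such that 5^k divides n. Factor out: -30625 = -5^4 · 49. (Sign doesn't affect v_p.) So v_5(-30625) = 4.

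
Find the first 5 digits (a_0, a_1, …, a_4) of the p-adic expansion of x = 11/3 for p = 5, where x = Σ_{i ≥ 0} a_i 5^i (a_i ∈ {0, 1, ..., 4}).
(a_0, …, a_4) = (2, 2, 3, 1, 3)

v_5(11/3) = 0 (numerator and denominator both coprime to 5), so x ∈ ℤ_5^×. Compute digits iteratively via a_i = x_i mod 5, x_{i+1} = (x_i − a_i)/5, with x_0 = x:
  x_0 = 11/3;  a_0 = 2;  x_1 = (x_0 − 2)/5 = 1/3
  x_1 = 1/3;  a_1 = 2;  x_2 = (x_1 − 2)/5 = -1/3
  x_2 = -1/3;  a_2 = 3;  x_3 = (x_2 − 3)/5 = -2/3
  x_3 = -2/3;  a_3 = 1;  x_4 = (x_3 − 1)/5 = -1/3
  x_4 = -1/3;  a_4 = 3;  x_5 = (x_4 − 3)/5 = -2/3
Digits: (2, 2, 3, 1, 3).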